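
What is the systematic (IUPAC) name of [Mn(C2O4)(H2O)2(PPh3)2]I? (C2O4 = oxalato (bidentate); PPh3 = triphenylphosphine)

The 1 iodide counter-ion carries a total charge of -1, so each complex ion is 1+.
Ligand charges: 1×oxalato (-2 each), 2×aqua (neutral), 2×triphenylphosphine (neutral); total -2. So Mn + (-2) = 1+, giving Mn = +3.
Ligands are named alphabetically: aqua before oxalato before triphenylphosphine.

diaquaoxalatobis(triphenylphosphine)manganese(III) iodide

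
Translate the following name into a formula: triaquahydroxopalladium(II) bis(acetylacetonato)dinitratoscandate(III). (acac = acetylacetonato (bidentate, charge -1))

Cation [Pd…]: ligand charges -1, Pd(II) ⇒ ion charge 1+.
Anion [Sc…]: ligand charges -4, Sc(III) ⇒ ion charge 1−.

[Pd(H2O)3(OH)][Sc(acac)2(NO3)2]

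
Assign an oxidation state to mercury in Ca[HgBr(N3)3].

+2

1 calcium outside the brackets (+2 each) → the complex ion is 2−.
Ligand charges: 3×N3 = -3; 1×Br = -1; sum -4.
Hg + (-4) = 2− ⇒ Hg is +2.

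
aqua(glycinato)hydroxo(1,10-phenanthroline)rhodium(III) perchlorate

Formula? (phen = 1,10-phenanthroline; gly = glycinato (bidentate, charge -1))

Ligands: 1 hydroxo (OH, -1), 1 aqua (H2O, neutral), 1 1,10-phenanthroline (phen, neutral), 1 glycinato (gly, -1). Ligand charge sum = -2.
With Rh in oxidation state +3, the complex ion is [Rh...]^1+.
Charge balance with perchlorate (-1) requires 1 complex ion per 1 perchlorate.

[Rh(gly)(H2O)(OH)(phen)]ClO4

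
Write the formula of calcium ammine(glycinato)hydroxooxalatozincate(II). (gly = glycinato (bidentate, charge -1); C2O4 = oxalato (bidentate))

Ligands: 1 ammine (NH3, neutral), 1 hydroxo (OH, -1), 1 glycinato (gly, -1), 1 oxalato (C2O4, -2). Ligand charge sum = -4.
Charge balance with calcium (+2) requires 1 complex ion per 1 calcium.

Ca[Zn(C2O4)(gly)(NH3)(OH)]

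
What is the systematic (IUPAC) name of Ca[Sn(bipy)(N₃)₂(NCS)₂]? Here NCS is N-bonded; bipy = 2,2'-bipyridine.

calcium diazido(2,2'-bipyridine)diisothiocyanatostannate(II)

The 1 calcium counter-ion carries a total charge of +2, so each complex ion is 2−.
Ligand charges: 2×isothiocyanato (-1 each), 1×2,2'-bipyridine (neutral), 2×azido (-1 each); total -4. So Sn + (-4) = 2−, giving Sn = +2.
The complex ion is anionic, so tin takes the -ate form stannate(II).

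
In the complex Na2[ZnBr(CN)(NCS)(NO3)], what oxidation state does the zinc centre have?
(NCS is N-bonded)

+2

2 sodium outside the brackets (+1 each) → the complex ion is 2−.
Ligand charges: 1×Br = -1; 1×NO3 = -1; 1×NCS = -1; 1×CN = -1; sum -4.
Zn + (-4) = 2− ⇒ Zn is +2.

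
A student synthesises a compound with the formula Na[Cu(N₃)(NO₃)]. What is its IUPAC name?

sodium azidonitratocuprate(I)

The 1 sodium counter-ion carries a total charge of +1, so each complex ion is 1−.
Ligand charges: 1×nitrato (-1 each), 1×azido (-1 each); total -2. So Cu + (-2) = 1−, giving Cu = +1.
Ligands are named alphabetically: azido before nitrato.
The complex ion is anionic, so copper takes the -ate form cuprate(I).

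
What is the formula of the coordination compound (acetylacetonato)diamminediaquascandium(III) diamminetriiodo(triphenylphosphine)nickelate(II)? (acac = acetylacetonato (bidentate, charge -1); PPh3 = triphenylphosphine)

Cation [Sc…]: ligand charges -1, Sc(III) ⇒ ion charge 2+.
Anion [Ni…]: ligand charges -3, Ni(II) ⇒ ion charge 1−.
One 2+ cation requires 2 of the 1− anion.

[Sc(acac)(H2O)2(NH3)2][NiI3(NH3)2(PPh3)]2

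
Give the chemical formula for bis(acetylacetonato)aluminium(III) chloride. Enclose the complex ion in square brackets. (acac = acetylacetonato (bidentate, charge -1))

[Al(acac)2]Cl

Ligands: 2 acetylacetonato (acac, -1). Ligand charge sum = -2.
With Al in oxidation state +3, the complex ion is [Al...]^1+.
Charge balance with chloride (-1) requires 1 complex ion per 1 chloride.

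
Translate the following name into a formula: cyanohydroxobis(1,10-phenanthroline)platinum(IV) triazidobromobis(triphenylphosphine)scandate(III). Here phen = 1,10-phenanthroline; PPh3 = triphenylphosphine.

Cation [Pt…]: ligand charges -2, Pt(IV) ⇒ ion charge 2+.
Anion [Sc…]: ligand charges -4, Sc(III) ⇒ ion charge 1−.
One 2+ cation requires 2 of the 1− anion.

[Pt(CN)(OH)(phen)2][ScBr(N3)3(PPh3)2]2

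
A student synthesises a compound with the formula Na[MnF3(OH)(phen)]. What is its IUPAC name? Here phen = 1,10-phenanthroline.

The 1 sodium counter-ion carries a total charge of +1, so each complex ion is 1−.
Ligand charges: 3×fluoro (-1 each), 1×hydroxo (-1 each), 1×1,10-phenanthroline (neutral); total -4. So Mn + (-4) = 1−, giving Mn = +3.
The complex ion is anionic, so manganese takes the -ate form manganate(III).

sodium trifluorohydroxo(1,10-phenanthroline)manganate(III)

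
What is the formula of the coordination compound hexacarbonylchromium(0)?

Ligands: 6 carbonyl (CO, neutral). Ligand charge sum = 0.
With Cr in oxidation state 0, the complex ion is [Cr...].

[Cr(CO)6]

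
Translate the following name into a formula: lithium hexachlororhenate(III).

Ligands: 6 chloro (Cl, -1). Ligand charge sum = -6.
With Re in oxidation state +3, the complex ion is [Re...]^3−.
Charge balance with lithium (+1) requires 1 complex ion per 3 lithium.

Li3[ReCl6]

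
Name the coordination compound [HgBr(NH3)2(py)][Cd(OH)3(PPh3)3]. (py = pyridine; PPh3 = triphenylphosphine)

diamminebromo(pyridine)mercury(II) trihydroxotris(triphenylphosphine)cadmate(II)

Both ions are complex: the cation is named first with the plain metal name, the anion second with the -ate form; each ion's ligands are alphabetised independently.
Cadmium is always +2 in its complexes; the anion's ligand charges sum to -3, so the complex anion is 1−.
A 1:1 salt means the cation carries the equal and opposite charge, 1+.
Cation: ligand charges sum to -1; for the ion to be 1+, Hg = +2.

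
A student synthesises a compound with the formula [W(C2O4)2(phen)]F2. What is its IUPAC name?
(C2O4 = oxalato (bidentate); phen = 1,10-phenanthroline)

The 2 fluoride counter-ions carry a total charge of -2, so each complex ion is 2+.
Ligand charges: 2×oxalato (-2 each), 1×1,10-phenanthroline (neutral); total -4. So W + (-4) = 2+, giving W = +6.
Ligands are named alphabetically: oxalato before phenanthroline.

dioxalato(1,10-phenanthroline)tungsten(VI) fluoride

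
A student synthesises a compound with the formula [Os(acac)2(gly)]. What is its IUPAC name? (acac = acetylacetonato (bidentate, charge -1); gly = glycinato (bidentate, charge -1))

bis(acetylacetonato)(glycinato)osmium(III)

There is no counter-ion, so the complex is neutral overall.
Ligand charges: 2×acetylacetonato (-1 each), 1×glycinato (-1 each); total -3. So Os + (-3) = 0, giving Os = +3.
Ligands are named alphabetically: acetylacetonato before glycinato.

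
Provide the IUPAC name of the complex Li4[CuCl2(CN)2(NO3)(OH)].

The 4 lithium counter-ions carry a total charge of +4, so each complex ion is 4−.
Ligand charges: 2×cyano (-1 each), 1×hydroxo (-1 each), 2×chloro (-1 each), 1×nitrato (-1 each); total -6. So Cu + (-6) = 4−, giving Cu = +2.
The complex ion is anionic, so copper takes the -ate form cuprate(II).

lithium dichlorodicyanohydroxonitratocuprate(II)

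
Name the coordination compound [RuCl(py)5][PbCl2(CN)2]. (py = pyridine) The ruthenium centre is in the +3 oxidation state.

Ru is given as +3; the cation's ligand charges sum to -1, so the complex cation is 2+.
A 1:1 salt means the anion carries the equal and opposite charge, 2−.
Anion: ligand charges sum to -4; for the ion to be 2−, Pb = +2.

chloropentakis(pyridine)ruthenium(III) dichlorodicyanoplumbate(II)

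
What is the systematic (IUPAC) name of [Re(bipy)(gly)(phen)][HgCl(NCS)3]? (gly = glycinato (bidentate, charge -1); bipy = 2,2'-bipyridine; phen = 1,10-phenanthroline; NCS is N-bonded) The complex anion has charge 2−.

(2,2'-bipyridine)(glycinato)(1,10-phenanthroline)rhenium(III) chlorotriisothiocyanatomercurate(II)

The complex anion is given as 2−; its ligand charges sum to -4, so Hg = +2.
A 1:1 salt means the cation carries the equal and opposite charge, 2+.
Cation: ligand charges sum to -1; for the ion to be 2+, Re = +3.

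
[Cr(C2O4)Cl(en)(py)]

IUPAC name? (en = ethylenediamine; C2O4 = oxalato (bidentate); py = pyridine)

chloro(ethylenediamine)oxalato(pyridine)chromium(III)

There is no counter-ion, so the complex is neutral overall.
Ligand charges: 1×ethylenediamine (neutral), 1×oxalato (-2 each), 1×chloro (-1 each), 1×pyridine (neutral); total -3. So Cr + (-3) = 0, giving Cr = +3.
Ligands are named alphabetically: chloro before ethylenediamine before oxalato before pyridine.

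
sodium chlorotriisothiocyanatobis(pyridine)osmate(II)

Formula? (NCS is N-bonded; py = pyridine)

Na2[OsCl(NCS)3(py)2]

Ligands: 1 chloro (Cl, -1), 3 isothiocyanato (NCS, -1), 2 pyridine (py, neutral). Ligand charge sum = -4.
With Os in oxidation state +2, the complex ion is [Os...]^2−.
Charge balance with sodium (+1) requires 1 complex ion per 2 sodium.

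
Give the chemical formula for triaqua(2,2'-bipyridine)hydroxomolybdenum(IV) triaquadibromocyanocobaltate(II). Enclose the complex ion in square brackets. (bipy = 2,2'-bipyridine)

[Mo(bipy)(H2O)3(OH)][CoBr2(CN)(H2O)3]3

Cation [Mo…]: ligand charges -1, Mo(IV) ⇒ ion charge 3+.
Anion [Co…]: ligand charges -3, Co(II) ⇒ ion charge 1−.
One 3+ cation requires 3 of the 1− anion.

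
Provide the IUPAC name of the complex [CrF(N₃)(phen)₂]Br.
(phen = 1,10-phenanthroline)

The 1 bromide counter-ion carries a total charge of -1, so each complex ion is 1+.
Ligand charges: 2×1,10-phenanthroline (neutral), 1×azido (-1 each), 1×fluoro (-1 each); total -2. So Cr + (-2) = 1+, giving Cr = +3.
Ligands are named alphabetically: azido before fluoro before phenanthroline.

azidofluorobis(1,10-phenanthroline)chromium(III) bromide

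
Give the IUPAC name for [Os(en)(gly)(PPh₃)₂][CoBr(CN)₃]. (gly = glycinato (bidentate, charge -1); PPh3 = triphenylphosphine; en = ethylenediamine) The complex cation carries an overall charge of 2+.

(ethylenediamine)(glycinato)bis(triphenylphosphine)osmium(III) bromotricyanocobaltate(II)

The complex cation is given as 2+; its ligand charges sum to -1, so Os = +3.
A 1:1 salt means the anion carries the equal and opposite charge, 2−.
Anion: ligand charges sum to -4; for the ion to be 2−, Co = +2.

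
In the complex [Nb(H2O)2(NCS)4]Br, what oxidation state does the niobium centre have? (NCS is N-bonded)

1 bromide outside the brackets (-1 each) → the complex ion is 1+.
Ligand charges: 4×NCS = -4; 2×H2O neutral; sum -4.
Nb + (-4) = 1+ ⇒ Nb is +5.

+5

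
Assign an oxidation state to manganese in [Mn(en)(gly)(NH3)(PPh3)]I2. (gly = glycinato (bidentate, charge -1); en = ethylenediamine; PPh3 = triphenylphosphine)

2 iodide outside the brackets (-1 each) → the complex ion is 2+.
Ligand charges: 1×gly = -1; 1×en neutral; 1×NH3 neutral; 1×PPh3 neutral; sum -1.
Mn + (-1) = 2+ ⇒ Mn is +3.

+3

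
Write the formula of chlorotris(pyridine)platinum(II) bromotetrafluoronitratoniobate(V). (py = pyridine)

[PtCl(py)3][NbBrF4(NO3)]

Cation [Pt…]: ligand charges -1, Pt(II) ⇒ ion charge 1+.
Anion [Nb…]: ligand charges -6, Nb(V) ⇒ ion charge 1−.
One 1+ cation balances one 1− anion.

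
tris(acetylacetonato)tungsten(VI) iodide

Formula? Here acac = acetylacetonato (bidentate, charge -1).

[W(acac)3]I3

Ligands: 3 acetylacetonato (acac, -1). Ligand charge sum = -3.
Charge balance with iodide (-1) requires 1 complex ion per 3 iodide.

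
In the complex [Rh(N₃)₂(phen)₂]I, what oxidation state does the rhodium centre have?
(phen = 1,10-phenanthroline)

+3

1 iodide outside the brackets (-1 each) → the complex ion is 1+.
Ligand charges: 2×phen neutral; 2×N3 = -2; sum -2.
Rh + (-2) = 1+ ⇒ Rh is +3.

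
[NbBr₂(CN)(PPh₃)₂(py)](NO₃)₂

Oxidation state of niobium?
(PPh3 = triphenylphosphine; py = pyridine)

+5

2 nitrate outside the brackets (-1 each) → the complex ion is 2+.
Ligand charges: 2×PPh3 neutral; 1×py neutral; 1×CN = -1; 2×Br = -2; sum -3.
Nb + (-3) = 2+ ⇒ Nb is +5.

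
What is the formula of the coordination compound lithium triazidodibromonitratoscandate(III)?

Ligands: 3 azido (N3, -1), 1 nitrato (NO3, -1), 2 bromo (Br, -1). Ligand charge sum = -6.
With Sc in oxidation state +3, the complex ion is [Sc...]^3−.
Charge balance with lithium (+1) requires 1 complex ion per 3 lithium.

Li3[ScBr2(N3)3(NO3)]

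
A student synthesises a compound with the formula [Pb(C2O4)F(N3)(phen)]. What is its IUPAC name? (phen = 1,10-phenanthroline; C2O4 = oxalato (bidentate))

There is no counter-ion, so the complex is neutral overall.
Ligand charges: 1×fluoro (-1 each), 1×1,10-phenanthroline (neutral), 1×oxalato (-2 each), 1×azido (-1 each); total -4. So Pb + (-4) = 0, giving Pb = +4.
Ligands are named alphabetically: azido before fluoro before oxalato before phenanthroline.

azidofluorooxalato(1,10-phenanthroline)lead(IV)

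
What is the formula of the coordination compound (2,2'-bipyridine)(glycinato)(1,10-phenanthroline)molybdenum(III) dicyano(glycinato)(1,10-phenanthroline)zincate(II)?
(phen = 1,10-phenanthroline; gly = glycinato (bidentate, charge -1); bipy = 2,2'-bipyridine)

Cation [Mo…]: ligand charges -1, Mo(III) ⇒ ion charge 2+.
Anion [Zn…]: ligand charges -3, Zn(II) ⇒ ion charge 1−.

[Mo(bipy)(gly)(phen)][Zn(CN)2(gly)(phen)]2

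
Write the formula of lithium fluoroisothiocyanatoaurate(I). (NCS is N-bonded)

Li[AuF(NCS)]

Ligands: 1 fluoro (F, -1), 1 isothiocyanato (NCS, -1). Ligand charge sum = -2.
With Au in oxidation state +1, the complex ion is [Au...]^1−.
Charge balance with lithium (+1) requires 1 complex ion per 1 lithium.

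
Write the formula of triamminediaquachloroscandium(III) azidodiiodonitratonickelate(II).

[ScCl(H2O)2(NH3)3][NiI2(N3)(NO3)]

Cation [Sc…]: ligand charges -1, Sc(III) ⇒ ion charge 2+.
Anion [Ni…]: ligand charges -4, Ni(II) ⇒ ion charge 2−.
One 2+ cation balances one 2− anion.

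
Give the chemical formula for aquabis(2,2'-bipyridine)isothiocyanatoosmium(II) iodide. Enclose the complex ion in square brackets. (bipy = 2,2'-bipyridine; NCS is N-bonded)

Ligands: 1 aqua (H2O, neutral), 2 2,2'-bipyridine (bipy, neutral), 1 isothiocyanato (NCS, -1). Ligand charge sum = -1.
With Os in oxidation state +2, the complex ion is [Os...]^1+.
Charge balance with iodide (-1) requires 1 complex ion per 1 iodide.

[Os(bipy)2(H2O)(NCS)]I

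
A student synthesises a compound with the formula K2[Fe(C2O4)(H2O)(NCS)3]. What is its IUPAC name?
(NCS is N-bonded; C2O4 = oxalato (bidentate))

potassium aquatriisothiocyanatooxalatoferrate(III)

The 2 potassium counter-ions carry a total charge of +2, so each complex ion is 2−.
Ligand charges: 1×aqua (neutral), 3×isothiocyanato (-1 each), 1×oxalato (-2 each); total -5. So Fe + (-5) = 2−, giving Fe = +3.
Ligands are named alphabetically: aqua before isothiocyanato before oxalato.
The complex ion is anionic, so iron takes the -ate form ferrate(III).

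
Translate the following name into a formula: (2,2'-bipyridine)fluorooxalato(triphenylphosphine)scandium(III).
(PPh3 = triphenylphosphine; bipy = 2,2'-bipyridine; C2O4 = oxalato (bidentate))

Ligands: 1 triphenylphosphine (PPh3, neutral), 1 fluoro (F, -1), 1 2,2'-bipyridine (bipy, neutral), 1 oxalato (C2O4, -2). Ligand charge sum = -3.
With Sc in oxidation state +3, the complex ion is [Sc...].

[Sc(bipy)(C2O4)F(PPh3)]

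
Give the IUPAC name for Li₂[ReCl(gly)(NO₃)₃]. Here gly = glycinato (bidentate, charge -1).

The 2 lithium counter-ions carry a total charge of +2, so each complex ion is 2−.
Ligand charges: 1×glycinato (-1 each), 3×nitrato (-1 each), 1×chloro (-1 each); total -5. So Re + (-5) = 2−, giving Re = +3.
Ligands are named alphabetically: chloro before glycinato before nitrato.
The complex ion is anionic, so rhenium takes the -ate form rhenate(III).

lithium chloro(glycinato)trinitratorhenate(III)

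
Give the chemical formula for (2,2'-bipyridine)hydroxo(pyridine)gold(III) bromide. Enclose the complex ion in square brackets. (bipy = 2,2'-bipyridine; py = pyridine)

Ligands: 1 2,2'-bipyridine (bipy, neutral), 1 pyridine (py, neutral), 1 hydroxo (OH, -1). Ligand charge sum = -1.
Charge balance with bromide (-1) requires 1 complex ion per 2 bromide.

[Au(bipy)(OH)(py)]Br2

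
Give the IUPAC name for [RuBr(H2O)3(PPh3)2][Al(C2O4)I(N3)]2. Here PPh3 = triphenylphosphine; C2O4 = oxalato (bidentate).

triaquabromobis(triphenylphosphine)ruthenium(III) azidoiodooxalatoaluminate(III)

Aluminium is always +3 in its complexes; the anion's ligand charges sum to -4, so the complex anion is 1−.
With 2 anions per cation, the cation must be 2×1 = 2+.
Cation: ligand charges sum to -1; for the ion to be 2+, Ru = +3.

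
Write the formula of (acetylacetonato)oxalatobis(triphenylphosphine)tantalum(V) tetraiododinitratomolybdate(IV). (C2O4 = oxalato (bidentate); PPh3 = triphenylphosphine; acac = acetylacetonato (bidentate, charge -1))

[Ta(acac)(C2O4)(PPh3)2][MoI4(NO3)2]

Cation [Ta…]: ligand charges -3, Ta(V) ⇒ ion charge 2+.
Anion [Mo…]: ligand charges -6, Mo(IV) ⇒ ion charge 2−.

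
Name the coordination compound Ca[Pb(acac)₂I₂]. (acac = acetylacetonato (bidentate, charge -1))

calcium bis(acetylacetonato)diiodoplumbate(II)

The 1 calcium counter-ion carries a total charge of +2, so each complex ion is 2−.
Ligand charges: 2×iodo (-1 each), 2×acetylacetonato (-1 each); total -4. So Pb + (-4) = 2−, giving Pb = +2.
Ligands are named alphabetically: acetylacetonato before iodo.
The complex ion is anionic, so lead takes the -ate form plumbate(II).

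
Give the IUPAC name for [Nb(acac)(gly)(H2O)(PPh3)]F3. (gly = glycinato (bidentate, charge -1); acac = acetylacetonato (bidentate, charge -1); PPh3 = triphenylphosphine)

The 3 fluoride counter-ions carry a total charge of -3, so each complex ion is 3+.
Ligand charges: 1×glycinato (-1 each), 1×acetylacetonato (-1 each), 1×aqua (neutral), 1×triphenylphosphine (neutral); total -2. So Nb + (-2) = 3+, giving Nb = +5.
Ligands are named alphabetically: acetylacetonato before aqua before glycinato before triphenylphosphine.

(acetylacetonato)aqua(glycinato)(triphenylphosphine)niobium(V) fluoride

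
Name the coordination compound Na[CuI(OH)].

The 1 sodium counter-ion carries a total charge of +1, so each complex ion is 1−.
Ligand charges: 1×iodo (-1 each), 1×hydroxo (-1 each); total -2. So Cu + (-2) = 1−, giving Cu = +1.
Ligands are named alphabetically: hydroxo before iodo.
The complex ion is anionic, so copper takes the -ate form cuprate(I).

sodium hydroxoiodocuprate(I)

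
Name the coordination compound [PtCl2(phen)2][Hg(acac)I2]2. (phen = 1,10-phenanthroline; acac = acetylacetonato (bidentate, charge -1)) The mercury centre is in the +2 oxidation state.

dichlorobis(1,10-phenanthroline)platinum(IV) (acetylacetonato)diiodomercurate(II)

Hg is given as +2; the anion's ligand charges sum to -3, so the complex anion is 1−.
With 2 anions per cation, the cation must be 2×1 = 2+.
Cation: ligand charges sum to -2; for the ion to be 2+, Pt = +4.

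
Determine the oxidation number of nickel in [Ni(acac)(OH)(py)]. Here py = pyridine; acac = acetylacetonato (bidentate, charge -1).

+2

No counter-ion: the bracketed complex is neutral.
Ligand charges: 1×py neutral; 1×OH = -1; 1×acac = -1; sum -2.
Ni + (-2) = 0 ⇒ Ni is +2.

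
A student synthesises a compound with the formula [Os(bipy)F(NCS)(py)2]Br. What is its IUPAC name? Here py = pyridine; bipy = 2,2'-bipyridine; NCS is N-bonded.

(2,2'-bipyridine)fluoroisothiocyanatobis(pyridine)osmium(III) bromide

The 1 bromide counter-ion carries a total charge of -1, so each complex ion is 1+.
Ligand charges: 2×pyridine (neutral), 1×2,2'-bipyridine (neutral), 1×fluoro (-1 each), 1×isothiocyanato (-1 each); total -2. So Os + (-2) = 1+, giving Os = +3.
Ligands are named alphabetically: bipyridine before fluoro before isothiocyanato before pyridine.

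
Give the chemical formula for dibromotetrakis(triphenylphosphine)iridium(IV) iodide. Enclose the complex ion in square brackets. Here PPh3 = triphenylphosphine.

[IrBr2(PPh3)4]I2

Ligands: 4 triphenylphosphine (PPh3, neutral), 2 bromo (Br, -1). Ligand charge sum = -2.
With Ir in oxidation state +4, the complex ion is [Ir...]^2+.
Charge balance with iodide (-1) requires 1 complex ion per 2 iodide.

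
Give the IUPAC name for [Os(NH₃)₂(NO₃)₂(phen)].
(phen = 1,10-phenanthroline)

diamminedinitrato(1,10-phenanthroline)osmium(II)

There is no counter-ion, so the complex is neutral overall.
Ligand charges: 1×1,10-phenanthroline (neutral), 2×ammine (neutral), 2×nitrato (-1 each); total -2. So Os + (-2) = 0, giving Os = +2.
Ligands are named alphabetically: ammine before nitrato before phenanthroline.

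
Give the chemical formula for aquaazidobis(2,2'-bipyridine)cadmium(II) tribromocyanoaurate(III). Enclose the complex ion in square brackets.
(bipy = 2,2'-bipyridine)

Cation [Cd…]: ligand charges -1, Cd(II) ⇒ ion charge 1+.
Anion [Au…]: ligand charges -4, Au(III) ⇒ ion charge 1−.

[Cd(bipy)2(H2O)(N3)][AuBr3(CN)]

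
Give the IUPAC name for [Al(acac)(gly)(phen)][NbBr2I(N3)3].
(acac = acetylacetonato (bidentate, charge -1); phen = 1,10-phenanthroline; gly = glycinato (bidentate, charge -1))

(acetylacetonato)(glycinato)(1,10-phenanthroline)aluminium(III) triazidodibromoiodoniobate(V)

Both ions are complex: the cation is named first with the plain metal name, the anion second with the -ate form; each ion's ligands are alphabetised independently.
Aluminium is always +3 in its complexes; the cation's ligand charges sum to -2, so the complex cation is 1+.
A 1:1 salt means the anion carries the equal and opposite charge, 1−.
Anion: ligand charges sum to -6; for the ion to be 1−, Nb = +5.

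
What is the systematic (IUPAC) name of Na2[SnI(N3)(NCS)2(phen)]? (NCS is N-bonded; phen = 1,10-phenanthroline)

The 2 sodium counter-ions carry a total charge of +2, so each complex ion is 2−.
Ligand charges: 1×azido (-1 each), 2×isothiocyanato (-1 each), 1×iodo (-1 each), 1×1,10-phenanthroline (neutral); total -4. So Sn + (-4) = 2−, giving Sn = +2.
Ligands are named alphabetically: azido before iodo before isothiocyanato before phenanthroline.
The complex ion is anionic, so tin takes the -ate form stannate(II).

sodium azidoiododiisothiocyanato(1,10-phenanthroline)stannate(II)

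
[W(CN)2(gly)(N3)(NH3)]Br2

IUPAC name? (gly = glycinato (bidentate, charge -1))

ammineazidodicyano(glycinato)tungsten(VI) bromide

The 2 bromide counter-ions carry a total charge of -2, so each complex ion is 2+.
Ligand charges: 1×glycinato (-1 each), 1×ammine (neutral), 2×cyano (-1 each), 1×azido (-1 each); total -4. So W + (-4) = 2+, giving W = +6.
Ligands are named alphabetically: ammine before azido before cyano before glycinato.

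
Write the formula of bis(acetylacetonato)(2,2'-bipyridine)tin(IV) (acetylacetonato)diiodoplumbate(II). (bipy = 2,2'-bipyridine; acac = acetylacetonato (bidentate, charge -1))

Cation [Sn…]: ligand charges -2, Sn(IV) ⇒ ion charge 2+.
Anion [Pb…]: ligand charges -3, Pb(II) ⇒ ion charge 1−.

[Sn(acac)2(bipy)][Pb(acac)I2]2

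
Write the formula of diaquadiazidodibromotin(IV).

Ligands: 2 bromo (Br, -1), 2 azido (N3, -1), 2 aqua (H2O, neutral). Ligand charge sum = -4.
With Sn in oxidation state +4, the complex ion is [Sn...].

[SnBr2(H2O)2(N3)2]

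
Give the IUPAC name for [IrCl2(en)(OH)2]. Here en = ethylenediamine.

There is no counter-ion, so the complex is neutral overall.
Ligand charges: 2×hydroxo (-1 each), 1×ethylenediamine (neutral), 2×chloro (-1 each); total -4. So Ir + (-4) = 0, giving Ir = +4.
Ligands are named alphabetically: chloro before ethylenediamine before hydroxo.

dichloro(ethylenediamine)dihydroxoiridium(IV)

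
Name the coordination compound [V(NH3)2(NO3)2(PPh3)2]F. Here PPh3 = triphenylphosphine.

The 1 fluoride counter-ion carries a total charge of -1, so each complex ion is 1+.
Ligand charges: 2×ammine (neutral), 2×nitrato (-1 each), 2×triphenylphosphine (neutral); total -2. So V + (-2) = 1+, giving V = +3.
Ligands are named alphabetically: ammine before nitrato before triphenylphosphine.

diamminedinitratobis(triphenylphosphine)vanadium(III) fluoride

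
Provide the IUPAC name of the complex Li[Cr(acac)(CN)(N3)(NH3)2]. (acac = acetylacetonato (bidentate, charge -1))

The 1 lithium counter-ion carries a total charge of +1, so each complex ion is 1−.
Ligand charges: 1×acetylacetonato (-1 each), 1×cyano (-1 each), 1×azido (-1 each), 2×ammine (neutral); total -3. So Cr + (-3) = 1−, giving Cr = +2.
The complex ion is anionic, so chromium takes the -ate form chromate(II).

lithium (acetylacetonato)diammineazidocyanochromate(II)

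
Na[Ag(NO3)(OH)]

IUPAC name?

sodium hydroxonitratoargentate(I)

The 1 sodium counter-ion carries a total charge of +1, so each complex ion is 1−.
Ligand charges: 1×nitrato (-1 each), 1×hydroxo (-1 each); total -2. So Ag + (-2) = 1−, giving Ag = +1.
The complex ion is anionic, so silver takes the -ate form argentate(I).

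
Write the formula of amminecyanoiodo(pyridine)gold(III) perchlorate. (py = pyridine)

[Au(CN)I(NH3)(py)]ClO4

Ligands: 1 cyano (CN, -1), 1 iodo (I, -1), 1 pyridine (py, neutral), 1 ammine (NH3, neutral). Ligand charge sum = -2.
Charge balance with perchlorate (-1) requires 1 complex ion per 1 perchlorate.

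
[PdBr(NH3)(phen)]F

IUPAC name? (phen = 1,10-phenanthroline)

amminebromo(1,10-phenanthroline)palladium(II) fluoride

The 1 fluoride counter-ion carries a total charge of -1, so each complex ion is 1+.
Ligand charges: 1×bromo (-1 each), 1×1,10-phenanthroline (neutral), 1×ammine (neutral); total -1. So Pd + (-1) = 1+, giving Pd = +2.
Ligands are named alphabetically: ammine before bromo before phenanthroline.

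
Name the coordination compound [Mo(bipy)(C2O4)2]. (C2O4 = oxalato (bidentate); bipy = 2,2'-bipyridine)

(2,2'-bipyridine)dioxalatomolybdenum(IV)

There is no counter-ion, so the complex is neutral overall.
Ligand charges: 2×oxalato (-2 each), 1×2,2'-bipyridine (neutral); total -4. So Mo + (-4) = 0, giving Mo = +4.
Ligands are named alphabetically: bipyridine before oxalato.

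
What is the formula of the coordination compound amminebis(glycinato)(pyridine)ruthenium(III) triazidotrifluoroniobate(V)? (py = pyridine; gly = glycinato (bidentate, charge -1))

[Ru(gly)2(NH3)(py)][NbF3(N3)3]

Cation [Ru…]: ligand charges -2, Ru(III) ⇒ ion charge 1+.
Anion [Nb…]: ligand charges -6, Nb(V) ⇒ ion charge 1−.
One 1+ cation balances one 1− anion.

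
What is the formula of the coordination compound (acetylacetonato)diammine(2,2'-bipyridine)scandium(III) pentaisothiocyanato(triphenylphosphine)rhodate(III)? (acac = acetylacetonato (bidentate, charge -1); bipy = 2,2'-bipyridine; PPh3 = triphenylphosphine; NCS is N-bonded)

[Sc(acac)(bipy)(NH3)2][Rh(NCS)5(PPh3)]

Cation [Sc…]: ligand charges -1, Sc(III) ⇒ ion charge 2+.
Anion [Rh…]: ligand charges -5, Rh(III) ⇒ ion charge 2−.
One 2+ cation balances one 2− anion.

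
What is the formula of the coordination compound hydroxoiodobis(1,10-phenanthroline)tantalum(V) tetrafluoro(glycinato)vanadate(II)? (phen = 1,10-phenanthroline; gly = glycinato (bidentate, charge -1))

Cation [Ta…]: ligand charges -2, Ta(V) ⇒ ion charge 3+.
Anion [V…]: ligand charges -5, V(II) ⇒ ion charge 3−.
One 3+ cation balances one 3− anion.

[TaI(OH)(phen)2][VF4(gly)]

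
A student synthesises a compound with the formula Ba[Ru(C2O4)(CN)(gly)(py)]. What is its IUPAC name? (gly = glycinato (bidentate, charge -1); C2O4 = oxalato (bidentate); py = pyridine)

barium cyano(glycinato)oxalato(pyridine)ruthenate(II)

The 1 barium counter-ion carries a total charge of +2, so each complex ion is 2−.
Ligand charges: 1×glycinato (-1 each), 1×oxalato (-2 each), 1×pyridine (neutral), 1×cyano (-1 each); total -4. So Ru + (-4) = 2−, giving Ru = +2.
Ligands are named alphabetically: cyano before glycinato before oxalato before pyridine.
The complex ion is anionic, so ruthenium takes the -ate form ruthenate(II).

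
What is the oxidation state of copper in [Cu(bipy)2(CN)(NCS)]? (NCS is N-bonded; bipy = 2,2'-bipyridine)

+2

No counter-ion: the bracketed complex is neutral.
Ligand charges: 1×CN = -1; 1×NCS = -1; 2×bipy neutral; sum -2.
Cu + (-2) = 0 ⇒ Cu is +2.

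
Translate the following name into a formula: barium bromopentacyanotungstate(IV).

Ba[WBr(CN)5]

Ligands: 1 bromo (Br, -1), 5 cyano (CN, -1). Ligand charge sum = -6.
With W in oxidation state +4, the complex ion is [W...]^2−.
Charge balance with barium (+2) requires 1 complex ion per 1 barium.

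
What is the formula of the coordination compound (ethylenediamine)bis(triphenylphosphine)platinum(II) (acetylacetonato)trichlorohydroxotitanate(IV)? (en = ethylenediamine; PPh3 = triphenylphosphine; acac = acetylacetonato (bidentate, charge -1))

[Pt(en)(PPh3)2][Ti(acac)Cl3(OH)]2

Cation [Pt…]: ligand charges 0, Pt(II) ⇒ ion charge 2+.
Anion [Ti…]: ligand charges -5, Ti(IV) ⇒ ion charge 1−.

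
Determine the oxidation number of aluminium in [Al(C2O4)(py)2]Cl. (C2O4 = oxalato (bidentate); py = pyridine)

1 chloride outside the brackets (-1 each) → the complex ion is 1+.
Ligand charges: 1×C2O4 = -2; 2×py neutral; sum -2.
Al + (-2) = 1+ ⇒ Al is +3.

+3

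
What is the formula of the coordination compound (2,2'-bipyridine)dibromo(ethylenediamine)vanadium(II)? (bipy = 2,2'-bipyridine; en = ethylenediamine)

Ligands: 1 2,2'-bipyridine (bipy, neutral), 2 bromo (Br, -1), 1 ethylenediamine (en, neutral). Ligand charge sum = -2.
With V in oxidation state +2, the complex ion is [V...].

[V(bipy)Br2(en)]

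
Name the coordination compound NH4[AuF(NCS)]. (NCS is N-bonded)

ammonium fluoroisothiocyanatoaurate(I)

The 1 ammonium counter-ion carries a total charge of +1, so each complex ion is 1−.
Ligand charges: 1×isothiocyanato (-1 each), 1×fluoro (-1 each); total -2. So Au + (-2) = 1−, giving Au = +1.
The complex ion is anionic, so gold takes the -ate form aurate(I).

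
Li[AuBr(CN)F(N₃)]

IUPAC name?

lithium azidobromocyanofluoroaurate(III)

The 1 lithium counter-ion carries a total charge of +1, so each complex ion is 1−.
Ligand charges: 1×azido (-1 each), 1×bromo (-1 each), 1×fluoro (-1 each), 1×cyano (-1 each); total -4. So Au + (-4) = 1−, giving Au = +3.
Ligands are named alphabetically: azido before bromo before cyano before fluoro.
The complex ion is anionic, so gold takes the -ate form aurate(III).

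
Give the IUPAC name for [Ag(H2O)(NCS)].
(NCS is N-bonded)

aquaisothiocyanatosilver(I)

There is no counter-ion, so the complex is neutral overall.
Ligand charges: 1×isothiocyanato (-1 each), 1×aqua (neutral); total -1. So Ag + (-1) = 0, giving Ag = +1.
Ligands are named alphabetically: aqua before isothiocyanato.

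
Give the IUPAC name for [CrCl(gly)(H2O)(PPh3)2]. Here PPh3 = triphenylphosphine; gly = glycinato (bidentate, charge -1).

aquachloro(glycinato)bis(triphenylphosphine)chromium(II)

There is no counter-ion, so the complex is neutral overall.
Ligand charges: 1×aqua (neutral), 2×triphenylphosphine (neutral), 1×chloro (-1 each), 1×glycinato (-1 each); total -2. So Cr + (-2) = 0, giving Cr = +2.
Ligands are named alphabetically: aqua before chloro before glycinato before triphenylphosphine.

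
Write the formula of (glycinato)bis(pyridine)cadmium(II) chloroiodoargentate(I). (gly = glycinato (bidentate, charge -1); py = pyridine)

[Cd(gly)(py)2][AgClI]

Cation [Cd…]: ligand charges -1, Cd(II) ⇒ ion charge 1+.
Anion [Ag…]: ligand charges -2, Ag(I) ⇒ ion charge 1−.
One 1+ cation balances one 1− anion.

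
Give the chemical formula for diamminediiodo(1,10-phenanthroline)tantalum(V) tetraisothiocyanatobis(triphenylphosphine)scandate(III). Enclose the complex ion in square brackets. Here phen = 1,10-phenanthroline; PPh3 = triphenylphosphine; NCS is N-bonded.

[TaI2(NH3)2(phen)][Sc(NCS)4(PPh3)2]3

Cation [Ta…]: ligand charges -2, Ta(V) ⇒ ion charge 3+.
Anion [Sc…]: ligand charges -4, Sc(III) ⇒ ion charge 1−.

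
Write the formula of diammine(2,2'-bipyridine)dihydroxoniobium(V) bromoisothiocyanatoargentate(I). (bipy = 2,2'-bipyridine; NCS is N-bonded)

Cation [Nb…]: ligand charges -2, Nb(V) ⇒ ion charge 3+.
Anion [Ag…]: ligand charges -2, Ag(I) ⇒ ion charge 1−.
One 3+ cation requires 3 of the 1− anion.

[Nb(bipy)(NH3)2(OH)2][AgBr(NCS)]3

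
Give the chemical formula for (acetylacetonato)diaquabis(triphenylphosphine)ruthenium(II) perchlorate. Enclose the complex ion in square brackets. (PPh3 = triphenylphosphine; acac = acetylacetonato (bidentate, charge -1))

[Ru(acac)(H2O)2(PPh3)2]ClO4

Ligands: 2 aqua (H2O, neutral), 2 triphenylphosphine (PPh3, neutral), 1 acetylacetonato (acac, -1). Ligand charge sum = -1.
Charge balance with perchlorate (-1) requires 1 complex ion per 1 perchlorate.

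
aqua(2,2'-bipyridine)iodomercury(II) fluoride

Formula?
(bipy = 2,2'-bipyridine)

Ligands: 1 iodo (I, -1), 1 aqua (H2O, neutral), 1 2,2'-bipyridine (bipy, neutral). Ligand charge sum = -1.
With Hg in oxidation state +2, the complex ion is [Hg...]^1+.
Charge balance with fluoride (-1) requires 1 complex ion per 1 fluoride.

[Hg(bipy)(H2O)I]F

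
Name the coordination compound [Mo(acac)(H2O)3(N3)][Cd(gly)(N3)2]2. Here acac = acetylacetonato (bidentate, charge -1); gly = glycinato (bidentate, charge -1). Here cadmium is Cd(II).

Cd is given as +2; the anion's ligand charges sum to -3, so the complex anion is 1−.
With 2 anions per cation, the cation must be 2×1 = 2+.
Cation: ligand charges sum to -2; for the ion to be 2+, Mo = +4.

(acetylacetonato)triaquaazidomolybdenum(IV) diazido(glycinato)cadmate(II)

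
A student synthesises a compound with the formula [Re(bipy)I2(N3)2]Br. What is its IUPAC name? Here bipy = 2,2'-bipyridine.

The 1 bromide counter-ion carries a total charge of -1, so each complex ion is 1+.
Ligand charges: 1×2,2'-bipyridine (neutral), 2×iodo (-1 each), 2×azido (-1 each); total -4. So Re + (-4) = 1+, giving Re = +5.
Ligands are named alphabetically: azido before bipyridine before iodo.

diazido(2,2'-bipyridine)diiodorhenium(V) bromide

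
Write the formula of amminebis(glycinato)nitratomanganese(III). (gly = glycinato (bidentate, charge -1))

[Mn(gly)2(NH3)(NO3)]

Ligands: 1 nitrato (NO3, -1), 1 ammine (NH3, neutral), 2 glycinato (gly, -1). Ligand charge sum = -3.
With Mn in oxidation state +3, the complex ion is [Mn...].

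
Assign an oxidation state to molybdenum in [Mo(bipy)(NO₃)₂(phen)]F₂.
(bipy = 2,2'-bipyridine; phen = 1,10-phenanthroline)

2 fluoride outside the brackets (-1 each) → the complex ion is 2+.
Ligand charges: 2×NO3 = -2; 1×bipy neutral; 1×phen neutral; sum -2.
Mo + (-2) = 2+ ⇒ Mo is +4.

+4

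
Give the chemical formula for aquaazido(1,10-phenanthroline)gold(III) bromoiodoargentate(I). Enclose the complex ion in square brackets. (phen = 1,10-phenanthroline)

Cation [Au…]: ligand charges -1, Au(III) ⇒ ion charge 2+.
Anion [Ag…]: ligand charges -2, Ag(I) ⇒ ion charge 1−.
One 2+ cation requires 2 of the 1− anion.

[Au(H2O)(N3)(phen)][AgBrI]2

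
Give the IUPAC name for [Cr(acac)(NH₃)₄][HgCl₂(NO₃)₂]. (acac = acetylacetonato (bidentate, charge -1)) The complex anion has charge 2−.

(acetylacetonato)tetraamminechromium(III) dichlorodinitratomercurate(II)

The complex anion is given as 2−; its ligand charges sum to -4, so Hg = +2.
A 1:1 salt means the cation carries the equal and opposite charge, 2+.
Cation: ligand charges sum to -1; for the ion to be 2+, Cr = +3.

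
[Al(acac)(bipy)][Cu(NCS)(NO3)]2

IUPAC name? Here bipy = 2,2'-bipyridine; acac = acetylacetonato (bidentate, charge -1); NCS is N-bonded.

(acetylacetonato)(2,2'-bipyridine)aluminium(III) isothiocyanatonitratocuprate(I)

Both ions are complex: the cation is named first with the plain metal name, the anion second with the -ate form; each ion's ligands are alphabetised independently.
Aluminium is always +3 in its complexes; the cation's ligand charges sum to -1, so the complex cation is 2+.
With 2 anions per cation, each anion must be 2/2 = 1−.
Anion: ligand charges sum to -2; for the ion to be 1−, Cu = +1.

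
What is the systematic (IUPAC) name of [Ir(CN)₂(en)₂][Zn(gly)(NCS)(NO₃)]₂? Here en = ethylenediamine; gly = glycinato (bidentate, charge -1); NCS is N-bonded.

Both ions are complex: the cation is named first with the plain metal name, the anion second with the -ate form; each ion's ligands are alphabetised independently.
Zinc is always +2 in its complexes; the anion's ligand charges sum to -3, so the complex anion is 1−.
With 2 anions per cation, the cation must be 2×1 = 2+.
Cation: ligand charges sum to -2; for the ion to be 2+, Ir = +4.

dicyanobis(ethylenediamine)iridium(IV) (glycinato)isothiocyanatonitratozincate(II)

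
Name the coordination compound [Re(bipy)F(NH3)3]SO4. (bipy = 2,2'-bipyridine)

The 1 sulfate counter-ion carries a total charge of -2, so each complex ion is 2+.
Ligand charges: 3×ammine (neutral), 1×2,2'-bipyridine (neutral), 1×fluoro (-1 each); total -1. So Re + (-1) = 2+, giving Re = +3.
Ligands are named alphabetically: ammine before bipyridine before fluoro.

triammine(2,2'-bipyridine)fluororhenium(III) sulfate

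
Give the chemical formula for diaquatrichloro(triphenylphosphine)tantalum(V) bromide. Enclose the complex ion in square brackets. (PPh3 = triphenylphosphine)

Ligands: 2 aqua (H2O, neutral), 3 chloro (Cl, -1), 1 triphenylphosphine (PPh3, neutral). Ligand charge sum = -3.
With Ta in oxidation state +5, the complex ion is [Ta...]^2+.
Charge balance with bromide (-1) requires 1 complex ion per 2 bromide.

[TaCl3(H2O)2(PPh3)]Br2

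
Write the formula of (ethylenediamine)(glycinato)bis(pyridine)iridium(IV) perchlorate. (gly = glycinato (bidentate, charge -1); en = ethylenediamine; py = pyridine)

[Ir(en)(gly)(py)2](ClO4)3

Ligands: 1 glycinato (gly, -1), 1 ethylenediamine (en, neutral), 2 pyridine (py, neutral). Ligand charge sum = -1.
With Ir in oxidation state +4, the complex ion is [Ir...]^3+.
Charge balance with perchlorate (-1) requires 1 complex ion per 3 perchlorate.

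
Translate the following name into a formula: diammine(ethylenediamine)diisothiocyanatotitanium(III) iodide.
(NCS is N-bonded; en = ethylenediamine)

Ligands: 2 ammine (NH3, neutral), 2 isothiocyanato (NCS, -1), 1 ethylenediamine (en, neutral). Ligand charge sum = -2.
With Ti in oxidation state +3, the complex ion is [Ti...]^1+.
Charge balance with iodide (-1) requires 1 complex ion per 1 iodide.

[Ti(en)(NCS)2(NH3)2]I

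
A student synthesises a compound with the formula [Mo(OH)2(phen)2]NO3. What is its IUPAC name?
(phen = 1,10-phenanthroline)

dihydroxobis(1,10-phenanthroline)molybdenum(III) nitrate

The 1 nitrate counter-ion carries a total charge of -1, so each complex ion is 1+.
Ligand charges: 2×1,10-phenanthroline (neutral), 2×hydroxo (-1 each); total -2. So Mo + (-2) = 1+, giving Mo = +3.
Ligands are named alphabetically: hydroxo before phenanthroline.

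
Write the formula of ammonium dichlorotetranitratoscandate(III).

Ligands: 4 nitrato (NO3, -1), 2 chloro (Cl, -1). Ligand charge sum = -6.
With Sc in oxidation state +3, the complex ion is [Sc...]^3−.
Charge balance with ammonium (+1) requires 1 complex ion per 3 ammonium.

(NH4)3[ScCl2(NO3)4]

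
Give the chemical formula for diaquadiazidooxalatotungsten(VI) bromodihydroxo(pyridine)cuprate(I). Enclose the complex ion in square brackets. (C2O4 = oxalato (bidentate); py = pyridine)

[W(C2O4)(H2O)2(N3)2][CuBr(OH)2(py)]

Cation [W…]: ligand charges -4, W(VI) ⇒ ion charge 2+.
Anion [Cu…]: ligand charges -3, Cu(I) ⇒ ion charge 2−.
One 2+ cation balances one 2− anion.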